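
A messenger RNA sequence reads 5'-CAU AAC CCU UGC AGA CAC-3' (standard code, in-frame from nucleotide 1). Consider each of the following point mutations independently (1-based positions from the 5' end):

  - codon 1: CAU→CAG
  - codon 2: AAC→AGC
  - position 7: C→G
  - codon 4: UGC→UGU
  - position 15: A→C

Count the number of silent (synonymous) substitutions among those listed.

1

Codon 1: CAU (His) → CAG (Gln) — missense.
Codon 2: AAC (Asn) → AGC (Ser) — missense.
Codon 3: CCU (Pro) → GCU (Ala) — missense.
Codon 4: UGC (Cys) → UGU (Cys) — synonymous.
Codon 5: AGA (Arg) → AGC (Ser) — missense.
Synonymous: 1 of 5.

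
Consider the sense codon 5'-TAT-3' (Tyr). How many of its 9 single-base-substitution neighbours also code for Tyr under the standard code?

1

Position 1: none → 0 synonymous.
Position 2: none → 0 synonymous.
Position 3: TAC → 1 synonymous.
Total: 0 + 0 + 1 = 1.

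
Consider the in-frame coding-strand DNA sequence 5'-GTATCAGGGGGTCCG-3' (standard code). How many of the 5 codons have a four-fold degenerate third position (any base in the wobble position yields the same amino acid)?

5

Codon 1 GTA (Val): third position 4-fold.
Codon 2 TCA (Ser): third position 4-fold.
Codon 3 GGG (Gly): third position 4-fold.
Codon 4 GGT (Gly): third position 4-fold.
Codon 5 CCG (Pro): third position 4-fold.
Four-fold degenerate third positions: 5.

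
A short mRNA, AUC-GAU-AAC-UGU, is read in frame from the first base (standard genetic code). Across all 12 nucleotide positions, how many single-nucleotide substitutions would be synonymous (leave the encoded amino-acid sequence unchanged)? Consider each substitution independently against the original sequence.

Codon 1 (AUC, Ile): 2 synonymous substitutions.
Codon 2 (GAU, Asp): 1 synonymous substitution.
Codon 3 (AAC, Asn): 1 synonymous substitution.
Codon 4 (UGU, Cys): 1 synonymous substitution.
Total: 2 + 1 + 1 + 1 = 5.

5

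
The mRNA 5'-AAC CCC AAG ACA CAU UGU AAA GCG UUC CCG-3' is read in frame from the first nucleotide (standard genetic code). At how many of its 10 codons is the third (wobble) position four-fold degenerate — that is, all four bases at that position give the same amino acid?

4

Codon 1 AAC (Asn): third position 2-fold.
Codon 2 CCC (Pro): third position 4-fold.
Codon 3 AAG (Lys): third position 2-fold.
Codon 4 ACA (Thr): third position 4-fold.
Codon 5 CAU (His): third position 2-fold.
Codon 6 UGU (Cys): third position 2-fold.
Codon 7 AAA (Lys): third position 2-fold.
Codon 8 GCG (Ala): third position 4-fold.
Codon 9 UUC (Phe): third position 2-fold.
Codon 10 CCG (Pro): third position 4-fold.
Four-fold degenerate third positions: 4.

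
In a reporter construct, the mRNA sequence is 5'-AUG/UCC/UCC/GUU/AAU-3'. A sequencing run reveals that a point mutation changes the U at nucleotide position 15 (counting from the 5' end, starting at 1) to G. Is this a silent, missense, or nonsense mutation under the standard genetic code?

missense

Position 15 falls in codon 5: AAU → Asn.
After the substitution the codon is AAG → Lys.
Asn ≠ Lys, so this is a missense mutation.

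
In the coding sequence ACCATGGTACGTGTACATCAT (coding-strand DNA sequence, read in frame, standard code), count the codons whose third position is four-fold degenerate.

Codon 1 ACC (Thr): third position 4-fold.
Codon 2 ATG (Met): third position 1-fold.
Codon 3 GTA (Val): third position 4-fold.
Codon 4 CGT (Arg): third position 4-fold.
Codon 5 GTA (Val): third position 4-fold.
Codon 6 CAT (His): third position 2-fold.
Codon 7 CAT (His): third position 2-fold.
Four-fold degenerate third positions: 4.

4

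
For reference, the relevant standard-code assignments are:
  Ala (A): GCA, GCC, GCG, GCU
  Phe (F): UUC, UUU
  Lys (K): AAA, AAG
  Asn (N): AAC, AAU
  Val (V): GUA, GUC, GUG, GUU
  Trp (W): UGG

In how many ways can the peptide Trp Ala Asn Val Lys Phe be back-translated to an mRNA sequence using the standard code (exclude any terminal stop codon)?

128

Trp: 1 codon.
Ala: 4 codons.
Asn: 2 codons.
Val: 4 codons.
Lys: 2 codons.
Phe: 2 codons.
1 × 4 × 2 × 4 × 2 × 2 = 128.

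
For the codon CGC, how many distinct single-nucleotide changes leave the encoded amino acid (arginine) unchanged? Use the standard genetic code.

Position 1: none → 0 synonymous.
Position 2: none → 0 synonymous.
Position 3: CGT, CGA, CGG → 3 synonymous.
Total: 0 + 0 + 3 = 3.

3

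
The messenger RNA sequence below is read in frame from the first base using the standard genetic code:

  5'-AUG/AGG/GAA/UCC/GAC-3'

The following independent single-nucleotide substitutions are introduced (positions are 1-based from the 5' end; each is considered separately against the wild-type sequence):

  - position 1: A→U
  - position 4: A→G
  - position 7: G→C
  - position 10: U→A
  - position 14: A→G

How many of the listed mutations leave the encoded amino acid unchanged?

0

Codon 1: AUG (Met) → UUG (Leu) — missense.
Codon 2: AGG (Arg) → GGG (Gly) — missense.
Codon 3: GAA (Glu) → CAA (Gln) — missense.
Codon 4: UCC (Ser) → ACC (Thr) — missense.
Codon 5: GAC (Asp) → GGC (Gly) — missense.
Synonymous: 0 of 5.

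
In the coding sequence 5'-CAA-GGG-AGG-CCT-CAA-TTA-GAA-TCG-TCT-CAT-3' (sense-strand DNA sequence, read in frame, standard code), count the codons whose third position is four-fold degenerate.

4

Codon 1 CAA (Gln): third position 2-fold.
Codon 2 GGG (Gly): third position 4-fold.
Codon 3 AGG (Arg): third position 2-fold.
Codon 4 CCT (Pro): third position 4-fold.
Codon 5 CAA (Gln): third position 2-fold.
Codon 6 TTA (Leu): third position 2-fold.
Codon 7 GAA (Glu): third position 2-fold.
Codon 8 TCG (Ser): third position 4-fold.
Codon 9 TCT (Ser): third position 4-fold.
Codon 10 CAT (His): third position 2-fold.
Four-fold degenerate third positions: 4.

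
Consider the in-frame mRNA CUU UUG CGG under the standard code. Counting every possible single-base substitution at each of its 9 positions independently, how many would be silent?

Codon 1 (CUU, Leu): 3 synonymous substitutions.
Codon 2 (UUG, Leu): 2 synonymous substitutions.
Codon 3 (CGG, Arg): 4 synonymous substitutions.
Total: 3 + 2 + 4 = 9.

9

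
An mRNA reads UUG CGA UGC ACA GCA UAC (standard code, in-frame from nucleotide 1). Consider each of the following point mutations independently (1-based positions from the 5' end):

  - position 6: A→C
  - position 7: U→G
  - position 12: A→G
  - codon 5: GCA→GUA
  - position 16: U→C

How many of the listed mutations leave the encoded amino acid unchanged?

Codon 2: CGA (Arg) → CGC (Arg) — synonymous.
Codon 3: UGC (Cys) → GGC (Gly) — missense.
Codon 4: ACA (Thr) → ACG (Thr) — synonymous.
Codon 5: GCA (Ala) → GUA (Val) — missense.
Codon 6: UAC (Tyr) → CAC (His) — missense.
Synonymous: 2 of 5.

2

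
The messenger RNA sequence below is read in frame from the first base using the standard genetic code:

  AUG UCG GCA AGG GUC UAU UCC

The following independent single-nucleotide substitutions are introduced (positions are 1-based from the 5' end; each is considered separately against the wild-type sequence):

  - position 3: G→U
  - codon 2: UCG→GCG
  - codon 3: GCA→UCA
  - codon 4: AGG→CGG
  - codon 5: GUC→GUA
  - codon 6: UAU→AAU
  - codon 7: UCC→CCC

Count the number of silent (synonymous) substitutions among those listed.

Codon 1: AUG (Met) → AUU (Ile) — missense.
Codon 2: UCG (Ser) → GCG (Ala) — missense.
Codon 3: GCA (Ala) → UCA (Ser) — missense.
Codon 4: AGG (Arg) → CGG (Arg) — synonymous.
Codon 5: GUC (Val) → GUA (Val) — synonymous.
Codon 6: UAU (Tyr) → AAU (Asn) — missense.
Codon 7: UCC (Ser) → CCC (Pro) — missense.
Synonymous: 2 of 7.

2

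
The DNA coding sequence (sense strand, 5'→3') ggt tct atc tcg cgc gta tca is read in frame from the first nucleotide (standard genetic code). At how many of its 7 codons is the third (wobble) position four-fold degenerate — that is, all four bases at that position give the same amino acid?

Codon 1 GGT (Gly): third position 4-fold.
Codon 2 TCT (Ser): third position 4-fold.
Codon 3 ATC (Ile): third position 3-fold.
Codon 4 TCG (Ser): third position 4-fold.
Codon 5 CGC (Arg): third position 4-fold.
Codon 6 GTA (Val): third position 4-fold.
Codon 7 TCA (Ser): third position 4-fold.
Four-fold degenerate third positions: 6.

6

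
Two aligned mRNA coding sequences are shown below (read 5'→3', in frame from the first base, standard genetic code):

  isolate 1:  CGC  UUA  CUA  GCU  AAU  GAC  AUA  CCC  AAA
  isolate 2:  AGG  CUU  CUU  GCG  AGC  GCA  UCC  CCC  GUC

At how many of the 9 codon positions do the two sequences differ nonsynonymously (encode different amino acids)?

Codon 1: CGC Arg / AGG Arg — synonymous.
Codon 2: UUA Leu / CUU Leu — synonymous.
Codon 3: CUA Leu / CUU Leu — synonymous.
Codon 4: GCU Ala / GCG Ala — synonymous.
Codon 5: AAU Asn / AGC Ser — nonsynonymous.
Codon 6: GAC Asp / GCA Ala — nonsynonymous.
Codon 7: AUA Ile / UCC Ser — nonsynonymous.
Codon 8: CCC Pro / CCC Pro — identical.
Codon 9: AAA Lys / GUC Val — nonsynonymous.
Nonsynonymous differences: 4.

4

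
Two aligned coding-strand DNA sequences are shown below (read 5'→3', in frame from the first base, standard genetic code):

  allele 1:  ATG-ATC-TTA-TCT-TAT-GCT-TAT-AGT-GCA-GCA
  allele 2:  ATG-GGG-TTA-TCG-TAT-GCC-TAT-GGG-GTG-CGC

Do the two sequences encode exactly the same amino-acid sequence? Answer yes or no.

Codon 1: ATG Met / ATG Met — identical.
Codon 2: ATC Ile / GGG Gly — nonsynonymous.
Codon 3: TTA Leu / TTA Leu — identical.
Codon 4: TCT Ser / TCG Ser — synonymous.
Codon 5: TAT Tyr / TAT Tyr — identical.
Codon 6: GCT Ala / GCC Ala — synonymous.
Codon 7: TAT Tyr / TAT Tyr — identical.
Codon 8: AGT Ser / GGG Gly — nonsynonymous.
Codon 9: GCA Ala / GTG Val — nonsynonymous.
Codon 10: GCA Ala / CGC Arg — nonsynonymous.
Nonsynonymous differences: 4 → different protein.

no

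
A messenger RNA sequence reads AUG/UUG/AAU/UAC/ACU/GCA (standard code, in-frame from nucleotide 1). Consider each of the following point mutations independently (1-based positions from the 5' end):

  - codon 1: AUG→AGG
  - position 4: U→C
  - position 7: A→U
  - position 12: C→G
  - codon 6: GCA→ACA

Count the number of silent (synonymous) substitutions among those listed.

Codon 1: AUG (Met) → AGG (Arg) — missense.
Codon 2: UUG (Leu) → CUG (Leu) — synonymous.
Codon 3: AAU (Asn) → UAU (Tyr) — missense.
Codon 4: UAC (Tyr) → UAG (Stop) — nonsense.
Codon 6: GCA (Ala) → ACA (Thr) — missense.
Synonymous: 1 of 5.

1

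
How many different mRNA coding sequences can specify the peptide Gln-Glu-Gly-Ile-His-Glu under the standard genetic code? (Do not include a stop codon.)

Gln: 2 codons.
Glu: 2 codons.
Gly: 4 codons.
Ile: 3 codons.
His: 2 codons.
Glu: 2 codons.
2 × 2 × 4 × 3 × 2 × 2 = 192.

192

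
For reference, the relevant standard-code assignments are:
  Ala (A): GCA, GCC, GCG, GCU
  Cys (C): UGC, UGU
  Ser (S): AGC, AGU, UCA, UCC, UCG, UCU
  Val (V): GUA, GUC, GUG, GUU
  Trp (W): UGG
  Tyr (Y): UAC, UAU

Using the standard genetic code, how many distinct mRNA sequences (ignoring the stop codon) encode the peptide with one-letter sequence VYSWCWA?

Val: 4 codons.
Tyr: 2 codons.
Ser: 6 codons.
Trp: 1 codon.
Cys: 2 codons.
Trp: 1 codon.
Ala: 4 codons.
4 × 2 × 6 × 1 × 2 × 1 × 4 = 384.

384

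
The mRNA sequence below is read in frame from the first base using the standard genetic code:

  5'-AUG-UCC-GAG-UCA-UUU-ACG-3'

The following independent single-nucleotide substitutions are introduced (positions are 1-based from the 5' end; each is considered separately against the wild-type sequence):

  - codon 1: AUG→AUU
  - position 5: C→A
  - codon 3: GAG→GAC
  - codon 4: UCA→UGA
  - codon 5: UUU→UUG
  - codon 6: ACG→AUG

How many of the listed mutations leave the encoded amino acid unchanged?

Codon 1: AUG (Met) → AUU (Ile) — missense.
Codon 2: UCC (Ser) → UAC (Tyr) — missense.
Codon 3: GAG (Glu) → GAC (Asp) — missense.
Codon 4: UCA (Ser) → UGA (Stop) — nonsense.
Codon 5: UUU (Phe) → UUG (Leu) — missense.
Codon 6: ACG (Thr) → AUG (Met) — missense.
Synonymous: 0 of 6.

0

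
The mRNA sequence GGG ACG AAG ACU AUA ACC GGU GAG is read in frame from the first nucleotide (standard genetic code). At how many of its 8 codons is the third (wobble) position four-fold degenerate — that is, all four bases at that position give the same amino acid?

5

Codon 1 GGG (Gly): third position 4-fold.
Codon 2 ACG (Thr): third position 4-fold.
Codon 3 AAG (Lys): third position 2-fold.
Codon 4 ACU (Thr): third position 4-fold.
Codon 5 AUA (Ile): third position 3-fold.
Codon 6 ACC (Thr): third position 4-fold.
Codon 7 GGU (Gly): third position 4-fold.
Codon 8 GAG (Glu): third position 2-fold.
Four-fold degenerate third positions: 5.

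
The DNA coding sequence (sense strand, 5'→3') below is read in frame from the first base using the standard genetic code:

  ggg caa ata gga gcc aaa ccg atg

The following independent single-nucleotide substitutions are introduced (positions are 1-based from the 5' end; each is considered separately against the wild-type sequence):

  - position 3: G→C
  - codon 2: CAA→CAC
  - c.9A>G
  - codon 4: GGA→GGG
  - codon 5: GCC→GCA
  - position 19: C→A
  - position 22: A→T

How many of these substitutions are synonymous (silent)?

Codon 1: GGG (Gly) → GGC (Gly) — synonymous.
Codon 2: CAA (Gln) → CAC (His) — missense.
Codon 3: ATA (Ile) → ATG (Met) — missense.
Codon 4: GGA (Gly) → GGG (Gly) — synonymous.
Codon 5: GCC (Ala) → GCA (Ala) — synonymous.
Codon 7: CCG (Pro) → ACG (Thr) — missense.
Codon 8: ATG (Met) → TTG (Leu) — missense.
Synonymous: 3 of 7.

3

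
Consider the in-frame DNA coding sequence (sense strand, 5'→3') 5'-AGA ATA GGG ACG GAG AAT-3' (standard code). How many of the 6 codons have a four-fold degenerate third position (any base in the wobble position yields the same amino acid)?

2

Codon 1 AGA (Arg): third position 2-fold.
Codon 2 ATA (Ile): third position 3-fold.
Codon 3 GGG (Gly): third position 4-fold.
Codon 4 ACG (Thr): third position 4-fold.
Codon 5 GAG (Glu): third position 2-fold.
Codon 6 AAT (Asn): third position 2-fold.
Four-fold degenerate third positions: 2.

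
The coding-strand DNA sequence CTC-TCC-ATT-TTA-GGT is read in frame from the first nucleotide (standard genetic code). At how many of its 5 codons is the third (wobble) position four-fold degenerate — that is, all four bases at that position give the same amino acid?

Codon 1 CTC (Leu): third position 4-fold.
Codon 2 TCC (Ser): third position 4-fold.
Codon 3 ATT (Ile): third position 3-fold.
Codon 4 TTA (Leu): third position 2-fold.
Codon 5 GGT (Gly): third position 4-fold.
Four-fold degenerate third positions: 3.

3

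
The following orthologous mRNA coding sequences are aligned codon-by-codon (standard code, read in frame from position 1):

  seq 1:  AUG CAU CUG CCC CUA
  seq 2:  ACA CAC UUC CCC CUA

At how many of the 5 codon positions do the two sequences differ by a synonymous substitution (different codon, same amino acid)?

1

Codon 1: AUG Met / ACA Thr — nonsynonymous.
Codon 2: CAU His / CAC His — synonymous.
Codon 3: CUG Leu / UUC Phe — nonsynonymous.
Codon 4: CCC Pro / CCC Pro — identical.
Codon 5: CUA Leu / CUA Leu — identical.
Synonymous differences: 1.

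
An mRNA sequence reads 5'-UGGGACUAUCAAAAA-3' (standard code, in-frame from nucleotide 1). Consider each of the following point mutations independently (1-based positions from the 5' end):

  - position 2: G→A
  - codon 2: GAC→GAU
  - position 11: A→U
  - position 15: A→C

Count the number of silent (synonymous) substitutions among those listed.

1

Codon 1: UGG (Trp) → UAG (Stop) — nonsense.
Codon 2: GAC (Asp) → GAU (Asp) — synonymous.
Codon 4: CAA (Gln) → CUA (Leu) — missense.
Codon 5: AAA (Lys) → AAC (Asn) — missense.
Synonymous: 1 of 4.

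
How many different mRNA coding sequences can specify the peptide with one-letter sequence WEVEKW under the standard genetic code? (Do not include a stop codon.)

Trp: 1 codon.
Glu: 2 codons.
Val: 4 codons.
Glu: 2 codons.
Lys: 2 codons.
Trp: 1 codon.
1 × 2 × 4 × 2 × 2 × 1 = 32.

32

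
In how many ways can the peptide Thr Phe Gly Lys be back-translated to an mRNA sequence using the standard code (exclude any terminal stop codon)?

Thr: 4 codons.
Phe: 2 codons.
Gly: 4 codons.
Lys: 2 codons.
4 × 2 × 4 × 2 = 64.

64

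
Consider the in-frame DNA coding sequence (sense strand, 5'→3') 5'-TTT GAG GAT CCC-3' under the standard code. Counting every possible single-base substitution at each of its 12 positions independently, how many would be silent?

6

Codon 1 (TTT, Phe): 1 synonymous substitution.
Codon 2 (GAG, Glu): 1 synonymous substitution.
Codon 3 (GAT, Asp): 1 synonymous substitution.
Codon 4 (CCC, Pro): 3 synonymous substitutions.
Total: 1 + 1 + 1 + 3 = 6.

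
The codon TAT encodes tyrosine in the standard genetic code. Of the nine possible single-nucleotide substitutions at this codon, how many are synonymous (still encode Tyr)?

Position 1: none → 0 synonymous.
Position 2: none → 0 synonymous.
Position 3: TAC → 1 synonymous.
Total: 0 + 0 + 1 = 1.

1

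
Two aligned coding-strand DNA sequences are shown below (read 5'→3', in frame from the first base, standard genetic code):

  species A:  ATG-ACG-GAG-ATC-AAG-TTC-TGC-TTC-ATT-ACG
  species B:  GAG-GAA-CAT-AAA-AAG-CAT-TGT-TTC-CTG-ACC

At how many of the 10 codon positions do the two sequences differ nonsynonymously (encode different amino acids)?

Codon 1: ATG Met / GAG Glu — nonsynonymous.
Codon 2: ACG Thr / GAA Glu — nonsynonymous.
Codon 3: GAG Glu / CAT His — nonsynonymous.
Codon 4: ATC Ile / AAA Lys — nonsynonymous.
Codon 5: AAG Lys / AAG Lys — identical.
Codon 6: TTC Phe / CAT His — nonsynonymous.
Codon 7: TGC Cys / TGT Cys — synonymous.
Codon 8: TTC Phe / TTC Phe — identical.
Codon 9: ATT Ile / CTG Leu — nonsynonymous.
Codon 10: ACG Thr / ACC Thr — synonymous.
Nonsynonymous differences: 6.

6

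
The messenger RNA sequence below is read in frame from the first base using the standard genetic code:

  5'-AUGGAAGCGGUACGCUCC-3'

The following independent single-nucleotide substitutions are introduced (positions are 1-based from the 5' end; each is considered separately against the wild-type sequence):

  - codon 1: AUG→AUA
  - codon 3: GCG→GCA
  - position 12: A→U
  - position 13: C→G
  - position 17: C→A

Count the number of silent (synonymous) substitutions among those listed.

2

Codon 1: AUG (Met) → AUA (Ile) — missense.
Codon 3: GCG (Ala) → GCA (Ala) — synonymous.
Codon 4: GUA (Val) → GUU (Val) — synonymous.
Codon 5: CGC (Arg) → GGC (Gly) — missense.
Codon 6: UCC (Ser) → UAC (Tyr) — missense.
Synonymous: 2 of 5.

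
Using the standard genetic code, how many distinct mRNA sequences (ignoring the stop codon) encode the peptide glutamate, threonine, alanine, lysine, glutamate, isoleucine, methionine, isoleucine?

Glu: 2 codons.
Thr: 4 codons.
Ala: 4 codons.
Lys: 2 codons.
Glu: 2 codons.
Ile: 3 codons.
Met: 1 codon.
Ile: 3 codons.
2 × 4 × 4 × 2 × 2 × 3 × 1 × 3 = 1152.

1152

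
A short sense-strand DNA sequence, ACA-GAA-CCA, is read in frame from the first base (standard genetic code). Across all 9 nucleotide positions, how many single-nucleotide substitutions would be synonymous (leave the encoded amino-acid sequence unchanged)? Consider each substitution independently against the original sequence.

7

Codon 1 (ACA, Thr): 3 synonymous substitutions.
Codon 2 (GAA, Glu): 1 synonymous substitution.
Codon 3 (CCA, Pro): 3 synonymous substitutions.
Total: 3 + 1 + 3 = 7.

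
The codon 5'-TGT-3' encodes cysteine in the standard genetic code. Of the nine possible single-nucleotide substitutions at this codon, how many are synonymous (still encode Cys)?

Position 1: none → 0 synonymous.
Position 2: none → 0 synonymous.
Position 3: TGC → 1 synonymous.
Total: 0 + 0 + 1 = 1.

1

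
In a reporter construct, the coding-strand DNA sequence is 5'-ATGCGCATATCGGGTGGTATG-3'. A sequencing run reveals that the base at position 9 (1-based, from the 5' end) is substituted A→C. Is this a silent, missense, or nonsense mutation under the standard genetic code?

Position 9 falls in codon 3: ATA → Ile.
After the substitution the codon is ATC → Ile.
Both encode Ile, so the change is synonymous.

silent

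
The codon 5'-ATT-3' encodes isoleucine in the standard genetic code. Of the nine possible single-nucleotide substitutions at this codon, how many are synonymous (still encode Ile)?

2

Position 1: none → 0 synonymous.
Position 2: none → 0 synonymous.
Position 3: ATC, ATA → 2 synonymous.
Total: 0 + 0 + 2 = 2.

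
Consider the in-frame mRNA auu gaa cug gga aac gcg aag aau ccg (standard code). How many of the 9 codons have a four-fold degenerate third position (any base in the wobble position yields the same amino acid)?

Codon 1 AUU (Ile): third position 3-fold.
Codon 2 GAA (Glu): third position 2-fold.
Codon 3 CUG (Leu): third position 4-fold.
Codon 4 GGA (Gly): third position 4-fold.
Codon 5 AAC (Asn): third position 2-fold.
Codon 6 GCG (Ala): third position 4-fold.
Codon 7 AAG (Lys): third position 2-fold.
Codon 8 AAU (Asn): third position 2-fold.
Codon 9 CCG (Pro): third position 4-fold.
Four-fold degenerate third positions: 4.

4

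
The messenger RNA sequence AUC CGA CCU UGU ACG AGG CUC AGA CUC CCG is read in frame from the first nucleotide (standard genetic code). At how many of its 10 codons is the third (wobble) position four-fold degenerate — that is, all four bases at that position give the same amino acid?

Codon 1 AUC (Ile): third position 3-fold.
Codon 2 CGA (Arg): third position 4-fold.
Codon 3 CCU (Pro): third position 4-fold.
Codon 4 UGU (Cys): third position 2-fold.
Codon 5 ACG (Thr): third position 4-fold.
Codon 6 AGG (Arg): third position 2-fold.
Codon 7 CUC (Leu): third position 4-fold.
Codon 8 AGA (Arg): third position 2-fold.
Codon 9 CUC (Leu): third position 4-fold.
Codon 10 CCG (Pro): third position 4-fold.
Four-fold degenerate third positions: 6.

6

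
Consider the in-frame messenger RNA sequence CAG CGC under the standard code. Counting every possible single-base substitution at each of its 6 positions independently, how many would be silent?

4

Codon 1 (CAG, Gln): 1 synonymous substitution.
Codon 2 (CGC, Arg): 3 synonymous substitutions.
Total: 1 + 3 = 4.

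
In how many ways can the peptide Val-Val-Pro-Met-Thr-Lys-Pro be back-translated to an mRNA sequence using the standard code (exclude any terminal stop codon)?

Val: 4 codons.
Val: 4 codons.
Pro: 4 codons.
Met: 1 codon.
Thr: 4 codons.
Lys: 2 codons.
Pro: 4 codons.
4 × 4 × 4 × 1 × 4 × 2 × 4 = 2048.

2048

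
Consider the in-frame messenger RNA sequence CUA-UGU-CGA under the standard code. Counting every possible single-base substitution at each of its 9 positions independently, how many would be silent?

9

Codon 1 (CUA, Leu): 4 synonymous substitutions.
Codon 2 (UGU, Cys): 1 synonymous substitution.
Codon 3 (CGA, Arg): 4 synonymous substitutions.
Total: 4 + 1 + 4 = 9.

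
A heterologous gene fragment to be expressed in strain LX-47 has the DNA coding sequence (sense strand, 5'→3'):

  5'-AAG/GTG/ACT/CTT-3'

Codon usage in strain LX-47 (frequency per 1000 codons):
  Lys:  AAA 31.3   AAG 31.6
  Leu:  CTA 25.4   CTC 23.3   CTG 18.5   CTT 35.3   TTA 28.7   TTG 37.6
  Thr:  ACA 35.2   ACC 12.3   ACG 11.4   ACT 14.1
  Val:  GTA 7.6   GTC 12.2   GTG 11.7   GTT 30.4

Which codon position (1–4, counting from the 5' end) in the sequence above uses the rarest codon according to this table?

2

Codon 1 AAG (Lys): 31.6 per 1000.
Codon 2 GTG (Val): 11.7 per 1000.
Codon 3 ACT (Thr): 14.1 per 1000.
Codon 4 CTT (Leu): 35.3 per 1000.
Lowest frequency is 11.7 at codon 2.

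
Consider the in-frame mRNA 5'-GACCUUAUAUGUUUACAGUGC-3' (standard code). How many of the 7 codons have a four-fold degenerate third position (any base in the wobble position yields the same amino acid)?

Codon 1 GAC (Asp): third position 2-fold.
Codon 2 CUU (Leu): third position 4-fold.
Codon 3 AUA (Ile): third position 3-fold.
Codon 4 UGU (Cys): third position 2-fold.
Codon 5 UUA (Leu): third position 2-fold.
Codon 6 CAG (Gln): third position 2-fold.
Codon 7 UGC (Cys): third position 2-fold.
Four-fold degenerate third positions: 1.

1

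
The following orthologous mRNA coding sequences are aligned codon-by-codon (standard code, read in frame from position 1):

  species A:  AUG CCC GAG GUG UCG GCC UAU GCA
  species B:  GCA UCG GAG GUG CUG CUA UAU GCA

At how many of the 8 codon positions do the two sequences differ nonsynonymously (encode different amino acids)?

Codon 1: AUG Met / GCA Ala — nonsynonymous.
Codon 2: CCC Pro / UCG Ser — nonsynonymous.
Codon 3: GAG Glu / GAG Glu — identical.
Codon 4: GUG Val / GUG Val — identical.
Codon 5: UCG Ser / CUG Leu — nonsynonymous.
Codon 6: GCC Ala / CUA Leu — nonsynonymous.
Codon 7: UAU Tyr / UAU Tyr — identical.
Codon 8: GCA Ala / GCA Ala — identical.
Nonsynonymous differences: 4.

4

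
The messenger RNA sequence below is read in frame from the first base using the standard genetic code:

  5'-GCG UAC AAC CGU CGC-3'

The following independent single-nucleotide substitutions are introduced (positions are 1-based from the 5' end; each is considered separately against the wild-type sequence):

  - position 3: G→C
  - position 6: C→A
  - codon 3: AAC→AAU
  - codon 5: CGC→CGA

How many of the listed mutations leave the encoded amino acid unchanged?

3

Codon 1: GCG (Ala) → GCC (Ala) — synonymous.
Codon 2: UAC (Tyr) → UAA (Stop) — nonsense.
Codon 3: AAC (Asn) → AAU (Asn) — synonymous.
Codon 5: CGC (Arg) → CGA (Arg) — synonymous.
Synonymous: 3 of 4.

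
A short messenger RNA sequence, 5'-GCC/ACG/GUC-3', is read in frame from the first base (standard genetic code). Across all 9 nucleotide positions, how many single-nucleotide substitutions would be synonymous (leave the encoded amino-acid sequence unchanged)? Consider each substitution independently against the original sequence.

9

Codon 1 (GCC, Ala): 3 synonymous substitutions.
Codon 2 (ACG, Thr): 3 synonymous substitutions.
Codon 3 (GUC, Val): 3 synonymous substitutions.
Total: 3 + 3 + 3 = 9.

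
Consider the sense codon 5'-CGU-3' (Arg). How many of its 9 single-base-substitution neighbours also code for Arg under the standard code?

3

Position 1: none → 0 synonymous.
Position 2: none → 0 synonymous.
Position 3: CGC, CGA, CGG → 3 synonymous.
Total: 0 + 0 + 3 = 3.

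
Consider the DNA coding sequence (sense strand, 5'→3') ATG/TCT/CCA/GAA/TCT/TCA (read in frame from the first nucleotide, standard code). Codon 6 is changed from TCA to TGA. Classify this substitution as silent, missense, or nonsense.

Position 17 falls in codon 6: TCA → Ser.
After the substitution the codon is TGA → Stop.
The new codon is a stop codon, so this is a nonsense mutation.

nonsense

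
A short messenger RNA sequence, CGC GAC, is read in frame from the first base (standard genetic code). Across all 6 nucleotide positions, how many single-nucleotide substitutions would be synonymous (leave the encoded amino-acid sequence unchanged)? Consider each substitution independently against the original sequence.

Codon 1 (CGC, Arg): 3 synonymous substitutions.
Codon 2 (GAC, Asp): 1 synonymous substitution.
Total: 3 + 1 = 4.

4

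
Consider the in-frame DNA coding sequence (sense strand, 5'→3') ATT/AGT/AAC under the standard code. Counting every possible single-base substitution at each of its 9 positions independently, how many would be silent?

Codon 1 (ATT, Ile): 2 synonymous substitutions.
Codon 2 (AGT, Ser): 1 synonymous substitution.
Codon 3 (AAC, Asn): 1 synonymous substitution.
Total: 2 + 1 + 1 = 4.

4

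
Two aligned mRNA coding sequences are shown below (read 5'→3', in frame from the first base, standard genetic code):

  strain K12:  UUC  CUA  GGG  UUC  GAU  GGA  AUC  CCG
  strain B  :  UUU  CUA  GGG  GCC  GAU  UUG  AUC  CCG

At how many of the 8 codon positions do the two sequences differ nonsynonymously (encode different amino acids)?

Codon 1: UUC Phe / UUU Phe — synonymous.
Codon 2: CUA Leu / CUA Leu — identical.
Codon 3: GGG Gly / GGG Gly — identical.
Codon 4: UUC Phe / GCC Ala — nonsynonymous.
Codon 5: GAU Asp / GAU Asp — identical.
Codon 6: GGA Gly / UUG Leu — nonsynonymous.
Codon 7: AUC Ile / AUC Ile — identical.
Codon 8: CCG Pro / CCG Pro — identical.
Nonsynonymous differences: 2.

2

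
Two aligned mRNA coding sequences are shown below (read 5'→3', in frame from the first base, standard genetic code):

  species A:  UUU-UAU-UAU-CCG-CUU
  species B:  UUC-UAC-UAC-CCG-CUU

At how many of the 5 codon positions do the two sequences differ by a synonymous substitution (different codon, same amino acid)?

3

Codon 1: UUU Phe / UUC Phe — synonymous.
Codon 2: UAU Tyr / UAC Tyr — synonymous.
Codon 3: UAU Tyr / UAC Tyr — synonymous.
Codon 4: CCG Pro / CCG Pro — identical.
Codon 5: CUU Leu / CUU Leu — identical.
Synonymous differences: 3.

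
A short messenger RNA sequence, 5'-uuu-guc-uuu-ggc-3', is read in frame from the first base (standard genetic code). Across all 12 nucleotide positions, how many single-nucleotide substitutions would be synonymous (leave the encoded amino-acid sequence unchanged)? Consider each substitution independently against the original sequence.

8

Codon 1 (UUU, Phe): 1 synonymous substitution.
Codon 2 (GUC, Val): 3 synonymous substitutions.
Codon 3 (UUU, Phe): 1 synonymous substitution.
Codon 4 (GGC, Gly): 3 synonymous substitutions.
Total: 1 + 3 + 1 + 3 = 8.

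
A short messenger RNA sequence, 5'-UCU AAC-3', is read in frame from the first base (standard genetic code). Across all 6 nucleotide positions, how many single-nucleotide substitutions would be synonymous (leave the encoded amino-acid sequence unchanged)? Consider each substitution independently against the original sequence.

4

Codon 1 (UCU, Ser): 3 synonymous substitutions.
Codon 2 (AAC, Asn): 1 synonymous substitution.
Total: 3 + 1 = 4.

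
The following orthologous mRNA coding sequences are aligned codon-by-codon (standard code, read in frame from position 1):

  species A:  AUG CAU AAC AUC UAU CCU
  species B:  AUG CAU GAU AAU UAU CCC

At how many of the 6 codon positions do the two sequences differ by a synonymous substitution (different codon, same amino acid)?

1

Codon 1: AUG Met / AUG Met — identical.
Codon 2: CAU His / CAU His — identical.
Codon 3: AAC Asn / GAU Asp — nonsynonymous.
Codon 4: AUC Ile / AAU Asn — nonsynonymous.
Codon 5: UAU Tyr / UAU Tyr — identical.
Codon 6: CCU Pro / CCC Pro — synonymous.
Synonymous differences: 1.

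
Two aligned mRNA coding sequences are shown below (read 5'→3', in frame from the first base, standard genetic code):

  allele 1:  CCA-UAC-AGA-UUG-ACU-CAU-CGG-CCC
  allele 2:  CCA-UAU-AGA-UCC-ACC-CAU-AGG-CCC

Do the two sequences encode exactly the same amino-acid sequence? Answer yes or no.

no

Codon 1: CCA Pro / CCA Pro — identical.
Codon 2: UAC Tyr / UAU Tyr — synonymous.
Codon 3: AGA Arg / AGA Arg — identical.
Codon 4: UUG Leu / UCC Ser — nonsynonymous.
Codon 5: ACU Thr / ACC Thr — synonymous.
Codon 6: CAU His / CAU His — identical.
Codon 7: CGG Arg / AGG Arg — synonymous.
Codon 8: CCC Pro / CCC Pro — identical.
Nonsynonymous differences: 1 → different protein.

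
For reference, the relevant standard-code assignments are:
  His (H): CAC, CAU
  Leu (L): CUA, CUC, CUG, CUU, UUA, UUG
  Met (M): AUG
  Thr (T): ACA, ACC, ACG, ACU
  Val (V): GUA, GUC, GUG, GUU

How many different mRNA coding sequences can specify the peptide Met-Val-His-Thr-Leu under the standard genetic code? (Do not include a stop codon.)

Met: 1 codon.
Val: 4 codons.
His: 2 codons.
Thr: 4 codons.
Leu: 6 codons.
1 × 4 × 2 × 4 × 6 = 192.

192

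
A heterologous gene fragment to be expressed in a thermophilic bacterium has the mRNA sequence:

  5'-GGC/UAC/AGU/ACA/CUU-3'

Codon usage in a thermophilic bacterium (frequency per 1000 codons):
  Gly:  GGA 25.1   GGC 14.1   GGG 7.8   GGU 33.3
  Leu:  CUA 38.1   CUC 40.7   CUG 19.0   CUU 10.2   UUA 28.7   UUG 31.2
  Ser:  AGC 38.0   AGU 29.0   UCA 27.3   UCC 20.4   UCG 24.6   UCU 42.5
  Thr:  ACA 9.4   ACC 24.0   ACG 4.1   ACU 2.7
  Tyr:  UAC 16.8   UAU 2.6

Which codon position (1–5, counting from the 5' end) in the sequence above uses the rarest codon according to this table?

4

Codon 1 GGC (Gly): 14.1 per 1000.
Codon 2 UAC (Tyr): 16.8 per 1000.
Codon 3 AGU (Ser): 29.0 per 1000.
Codon 4 ACA (Thr): 9.4 per 1000.
Codon 5 CUU (Leu): 10.2 per 1000.
Lowest frequency is 9.4 at codon 4.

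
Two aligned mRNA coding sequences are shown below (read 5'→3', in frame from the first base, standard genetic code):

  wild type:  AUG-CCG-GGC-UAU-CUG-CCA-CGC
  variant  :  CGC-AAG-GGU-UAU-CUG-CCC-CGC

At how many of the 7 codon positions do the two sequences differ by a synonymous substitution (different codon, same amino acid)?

2

Codon 1: AUG Met / CGC Arg — nonsynonymous.
Codon 2: CCG Pro / AAG Lys — nonsynonymous.
Codon 3: GGC Gly / GGU Gly — synonymous.
Codon 4: UAU Tyr / UAU Tyr — identical.
Codon 5: CUG Leu / CUG Leu — identical.
Codon 6: CCA Pro / CCC Pro — synonymous.
Codon 7: CGC Arg / CGC Arg — identical.
Synonymous differences: 2.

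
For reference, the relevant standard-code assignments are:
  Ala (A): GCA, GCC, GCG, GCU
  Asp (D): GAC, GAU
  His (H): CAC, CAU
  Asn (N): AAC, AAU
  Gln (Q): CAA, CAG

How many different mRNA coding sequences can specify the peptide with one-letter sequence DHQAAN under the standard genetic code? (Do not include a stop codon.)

256

Asp: 2 codons.
His: 2 codons.
Gln: 2 codons.
Ala: 4 codons.
Ala: 4 codons.
Asn: 2 codons.
2 × 2 × 2 × 4 × 4 × 2 = 256.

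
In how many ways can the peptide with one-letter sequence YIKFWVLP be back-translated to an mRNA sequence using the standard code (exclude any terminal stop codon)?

2304

Tyr: 2 codons.
Ile: 3 codons.
Lys: 2 codons.
Phe: 2 codons.
Trp: 1 codon.
Val: 4 codons.
Leu: 6 codons.
Pro: 4 codons.
2 × 3 × 2 × 2 × 1 × 4 × 6 × 4 = 2304.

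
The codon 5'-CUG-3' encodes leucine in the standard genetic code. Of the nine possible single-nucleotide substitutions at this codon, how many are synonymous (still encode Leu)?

4

Position 1: UUG → 1 synonymous.
Position 2: none → 0 synonymous.
Position 3: CUU, CUC, CUA → 3 synonymous.
Total: 1 + 0 + 3 = 4.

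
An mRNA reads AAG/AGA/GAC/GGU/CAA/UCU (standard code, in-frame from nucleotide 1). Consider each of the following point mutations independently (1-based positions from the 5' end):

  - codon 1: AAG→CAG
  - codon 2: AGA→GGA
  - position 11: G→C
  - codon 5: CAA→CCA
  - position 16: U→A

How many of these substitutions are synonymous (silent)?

0

Codon 1: AAG (Lys) → CAG (Gln) — missense.
Codon 2: AGA (Arg) → GGA (Gly) — missense.
Codon 4: GGU (Gly) → GCU (Ala) — missense.
Codon 5: CAA (Gln) → CCA (Pro) — missense.
Codon 6: UCU (Ser) → ACU (Thr) — missense.
Synonymous: 0 of 5.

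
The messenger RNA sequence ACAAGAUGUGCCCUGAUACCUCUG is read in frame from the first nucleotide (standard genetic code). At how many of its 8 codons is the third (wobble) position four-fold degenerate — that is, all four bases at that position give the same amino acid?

5

Codon 1 ACA (Thr): third position 4-fold.
Codon 2 AGA (Arg): third position 2-fold.
Codon 3 UGU (Cys): third position 2-fold.
Codon 4 GCC (Ala): third position 4-fold.
Codon 5 CUG (Leu): third position 4-fold.
Codon 6 AUA (Ile): third position 3-fold.
Codon 7 CCU (Pro): third position 4-fold.
Codon 8 CUG (Leu): third position 4-fold.
Four-fold degenerate third positions: 5.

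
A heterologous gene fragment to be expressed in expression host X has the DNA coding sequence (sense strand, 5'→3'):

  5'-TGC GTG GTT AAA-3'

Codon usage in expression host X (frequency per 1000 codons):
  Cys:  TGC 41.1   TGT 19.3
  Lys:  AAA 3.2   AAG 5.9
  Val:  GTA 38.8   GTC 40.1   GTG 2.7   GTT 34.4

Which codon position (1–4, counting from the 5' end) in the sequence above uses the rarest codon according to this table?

2

Codon 1 TGC (Cys): 41.1 per 1000.
Codon 2 GTG (Val): 2.7 per 1000.
Codon 3 GTT (Val): 34.4 per 1000.
Codon 4 AAA (Lys): 3.2 per 1000.
Lowest frequency is 2.7 at codon 2.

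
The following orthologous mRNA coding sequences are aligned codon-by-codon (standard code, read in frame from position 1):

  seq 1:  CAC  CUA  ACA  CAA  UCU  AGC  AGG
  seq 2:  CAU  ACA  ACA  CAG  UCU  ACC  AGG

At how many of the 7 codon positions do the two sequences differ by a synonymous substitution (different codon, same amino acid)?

Codon 1: CAC His / CAU His — synonymous.
Codon 2: CUA Leu / ACA Thr — nonsynonymous.
Codon 3: ACA Thr / ACA Thr — identical.
Codon 4: CAA Gln / CAG Gln — synonymous.
Codon 5: UCU Ser / UCU Ser — identical.
Codon 6: AGC Ser / ACC Thr — nonsynonymous.
Codon 7: AGG Arg / AGG Arg — identical.
Synonymous differences: 2.

2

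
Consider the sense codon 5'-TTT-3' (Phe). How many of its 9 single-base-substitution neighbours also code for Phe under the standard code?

1

Position 1: none → 0 synonymous.
Position 2: none → 0 synonymous.
Position 3: TTC → 1 synonymous.
Total: 0 + 0 + 1 = 1.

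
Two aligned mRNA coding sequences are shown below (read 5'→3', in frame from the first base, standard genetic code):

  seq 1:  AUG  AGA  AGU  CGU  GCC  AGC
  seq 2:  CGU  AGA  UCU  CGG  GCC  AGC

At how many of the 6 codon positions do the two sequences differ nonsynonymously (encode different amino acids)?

Codon 1: AUG Met / CGU Arg — nonsynonymous.
Codon 2: AGA Arg / AGA Arg — identical.
Codon 3: AGU Ser / UCU Ser — synonymous.
Codon 4: CGU Arg / CGG Arg — synonymous.
Codon 5: GCC Ala / GCC Ala — identical.
Codon 6: AGC Ser / AGC Ser — identical.
Nonsynonymous differences: 1.

1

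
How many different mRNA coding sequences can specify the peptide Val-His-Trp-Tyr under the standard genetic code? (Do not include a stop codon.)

Val: 4 codons.
His: 2 codons.
Trp: 1 codon.
Tyr: 2 codons.
4 × 2 × 1 × 2 = 16.

16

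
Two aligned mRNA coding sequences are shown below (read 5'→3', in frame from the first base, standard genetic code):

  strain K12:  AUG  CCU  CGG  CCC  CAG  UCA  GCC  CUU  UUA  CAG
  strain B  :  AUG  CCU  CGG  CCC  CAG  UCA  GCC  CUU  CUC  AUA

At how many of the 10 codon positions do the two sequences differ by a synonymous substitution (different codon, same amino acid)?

1

Codon 1: AUG Met / AUG Met — identical.
Codon 2: CCU Pro / CCU Pro — identical.
Codon 3: CGG Arg / CGG Arg — identical.
Codon 4: CCC Pro / CCC Pro — identical.
Codon 5: CAG Gln / CAG Gln — identical.
Codon 6: UCA Ser / UCA Ser — identical.
Codon 7: GCC Ala / GCC Ala — identical.
Codon 8: CUU Leu / CUU Leu — identical.
Codon 9: UUA Leu / CUC Leu — synonymous.
Codon 10: CAG Gln / AUA Ile — nonsynonymous.
Synonymous differences: 1.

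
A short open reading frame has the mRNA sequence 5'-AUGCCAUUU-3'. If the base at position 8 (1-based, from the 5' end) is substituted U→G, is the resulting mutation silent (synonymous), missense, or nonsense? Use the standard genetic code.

Position 8 falls in codon 3: UUU → Phe.
After the substitution the codon is UGU → Cys.
Phe ≠ Cys, so this is a missense mutation.

missense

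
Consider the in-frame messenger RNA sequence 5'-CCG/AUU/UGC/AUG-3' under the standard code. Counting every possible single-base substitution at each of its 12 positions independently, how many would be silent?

Codon 1 (CCG, Pro): 3 synonymous substitutions.
Codon 2 (AUU, Ile): 2 synonymous substitutions.
Codon 3 (UGC, Cys): 1 synonymous substitution.
Codon 4 (AUG, Met): 0 synonymous substitutions.
Total: 3 + 2 + 1 + 0 = 6.

6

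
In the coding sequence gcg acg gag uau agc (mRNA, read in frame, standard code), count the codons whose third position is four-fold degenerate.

2

Codon 1 GCG (Ala): third position 4-fold.
Codon 2 ACG (Thr): third position 4-fold.
Codon 3 GAG (Glu): third position 2-fold.
Codon 4 UAU (Tyr): third position 2-fold.
Codon 5 AGC (Ser): third position 2-fold.
Four-fold degenerate third positions: 2.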